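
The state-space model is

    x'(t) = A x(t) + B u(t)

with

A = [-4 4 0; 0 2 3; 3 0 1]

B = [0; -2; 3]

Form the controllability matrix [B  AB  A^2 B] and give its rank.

3

AB = [[-8], [5], [3]]
A^2B = [[52], [19], [-21]]
Controllability matrix C = [B  AB  A^2B] = [[0, -8, 52], [-2, 5, 19], [3, 3, -21]]
det(C) = 0·(5·(-21) - 19·3) - (-8)·((-2)·(-21) - 19·3) + 52·((-2)·3 - 5·3) = 0·(-162) - (-8)·(-15) + 52·(-21) = -1212 ≠ 0, so rank(C) = 3.
rank(C) = 3 = n, so the pair (A, B) is completely controllable.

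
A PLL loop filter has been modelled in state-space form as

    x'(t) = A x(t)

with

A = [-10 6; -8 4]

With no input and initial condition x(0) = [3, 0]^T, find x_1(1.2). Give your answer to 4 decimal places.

-0.7177

det(sI - A) = s^2 - (tr A)s + det A, with tr A = (-10) + 4 = -6 and det A = (-10)·4 - 6·(-8) = -40 - (-48) = 8.
So p(s) = det(sI - A) = s^2 + 6s + 8.
Factor s^2 + 6s + 8: two numbers with sum -6 and product 8 are -2 and -4, so s^2 + 6s + 8 = (s + 2)(s + 4).
Hence p(s) = (s + 2) (s + 4), with roots -4, -2.
The eigenvalues -4, -2 are distinct and real, so A is diagonalisable and x(t) = e^{At} x(0) = V diag(e^{λ_i t}) V^{-1} x(0), where the columns of V are the eigenvectors.
λ = -4: A - (-4)I = [[-6, 6], [-8, 8]]. Row 1 gives (-6)·v1 + 6·v2 = 0, so take v_1 = [1, 1]^T.
λ = -2: A - (-2)I = [[-8, 6], [-8, 6]]. Row 1 gives (-8)·v1 + 6·v2 = 0, so take v_2 = [3, 4]^T.
V = [v_1 v_2] = [[1, 3], [1, 4]] has det V = 1, so V^{-1} = adj(V)/det V = [[4, -3], [-1, 1]].
Modal coordinates z(0) = V^{-1} x(0): 4·3 + (-3)·0 = 12; (-1)·3 + 1·0 = -3; so z(0) = [12, -3]^T.
x_1(t) = Σ_i (v_i)_1 · z_i(0) · e^{λ_i t} (row 1 of V times the modal terms).
x_1(1.2) = 1·12·e^{-4·1.2} + 3·(-3)·e^{-2·1.2} = 12·0.008230 + (-9)·0.090718 = -0.7177.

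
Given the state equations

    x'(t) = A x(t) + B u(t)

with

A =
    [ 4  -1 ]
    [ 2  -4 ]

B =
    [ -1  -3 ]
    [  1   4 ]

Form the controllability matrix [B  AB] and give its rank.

2

AB = [[-5, -16], [-6, -22]]
Controllability matrix C = [B  AB] = [[-1, -3, -5, -16], [1, 4, -6, -22]]
Take the 2×2 submatrix of C formed by columns 1, 2: [[-1, -3], [1, 4]]. Its determinant is (-1)·4 - (-3)·1 = -4 - (-3) = -1 ≠ 0.
So rank(C) ≥ 2; since C has 2 rows, rank(C) = 2.
rank(C) = 2 = n, so the pair (A, B) is completely controllable.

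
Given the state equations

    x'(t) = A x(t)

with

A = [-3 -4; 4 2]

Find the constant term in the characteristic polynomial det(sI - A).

For a 2×2 matrix, det(sI - A) = s^2 - (tr A)s + det A.
tr A = -1, det A = 10.
So p(s) = s^2 + s + 10.
The constant term is 10.

10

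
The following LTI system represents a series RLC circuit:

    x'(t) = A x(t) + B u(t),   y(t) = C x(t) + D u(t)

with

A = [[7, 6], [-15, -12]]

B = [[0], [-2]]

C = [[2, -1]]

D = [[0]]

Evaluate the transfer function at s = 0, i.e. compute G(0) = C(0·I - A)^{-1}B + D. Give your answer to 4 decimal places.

G(0) = C(-A)^{-1}B + D = -C A^{-1} B + D.
det A = 6, so A^{-1} = (1/6)·adj(A) = [[-2, -1], [5/2, 7/6]]
A^{-1} B = [2, -7/3]^T
C A^{-1} B = 19/3
G(0) = D - C A^{-1} B = 0 - (19/3) = -19/3 ≈ -6.3333

-6.3333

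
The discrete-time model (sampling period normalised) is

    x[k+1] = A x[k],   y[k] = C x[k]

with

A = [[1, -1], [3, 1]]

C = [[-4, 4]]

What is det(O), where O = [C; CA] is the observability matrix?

-64

CA = [[8, 8]]
Observability matrix O = [C; CA] = [[-4, 4], [8, 8]]
det(O) = (-4)·8 - 4·8 = -32 - 32 = -64
Since det(O) ≠ 0, rank(O) = 2 and the system is completely observable.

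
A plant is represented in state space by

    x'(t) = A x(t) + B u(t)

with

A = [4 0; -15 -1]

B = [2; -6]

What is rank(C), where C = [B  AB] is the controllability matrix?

AB = [[8], [-24]]
Controllability matrix C = [B  AB] = [[2, 8], [-6, -24]]
Every column of C is a scalar multiple of column 1 = [2, -6] (multipliers 1, 4), so the columns span a one-dimensional space.
C ≠ 0, hence rank(C) = 1.
rank(C) = 1 < n = 2, so the pair (A, B) is not completely controllable.

1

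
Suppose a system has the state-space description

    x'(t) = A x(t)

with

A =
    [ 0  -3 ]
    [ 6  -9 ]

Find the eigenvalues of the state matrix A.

-6, -3

det(sI - A) = s^2 - (tr A)s + det A, with tr A = 0 + (-9) = -9 and det A = 0·(-9) - (-3)·6 = 0 - (-18) = 18.
So p(s) = det(sI - A) = s^2 + 9s + 18.
Factor s^2 + 9s + 18: two numbers with sum -9 and product 18 are -3 and -6, so s^2 + 9s + 18 = (s + 3)(s + 6).
Hence p(s) = (s + 3) (s + 6), with roots -6, -3.
All eigenvalues have negative real part, so the system is asymptotically stable.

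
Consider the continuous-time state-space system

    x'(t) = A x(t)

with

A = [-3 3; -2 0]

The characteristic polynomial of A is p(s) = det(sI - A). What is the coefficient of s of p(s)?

For a 2×2 matrix, det(sI - A) = s^2 - (tr A)s + det A.
tr A = -3, det A = 6.
So p(s) = s^2 + 3s + 6.
The coefficient of s is 3.

3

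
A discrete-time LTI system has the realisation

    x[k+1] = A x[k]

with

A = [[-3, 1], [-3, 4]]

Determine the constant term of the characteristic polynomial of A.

-9

For a 2×2 matrix, det(zI - A) = z^2 - (tr A)z + det A.
tr A = 1, det A = -9.
So p(z) = z^2 - z - 9.
The constant term is -9.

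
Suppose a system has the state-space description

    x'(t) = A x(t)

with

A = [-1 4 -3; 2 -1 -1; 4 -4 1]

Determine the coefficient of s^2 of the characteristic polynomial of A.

1

Expand det(sI - A) for the 3×3 matrix.
p(s) = s^3 + s^2 - s + 7.
(Check: constant term = det(-A) = (-1)^3 det A = 7; coefficient of s^2 = -tr A = 1.)
The coefficient of s^2 is 1.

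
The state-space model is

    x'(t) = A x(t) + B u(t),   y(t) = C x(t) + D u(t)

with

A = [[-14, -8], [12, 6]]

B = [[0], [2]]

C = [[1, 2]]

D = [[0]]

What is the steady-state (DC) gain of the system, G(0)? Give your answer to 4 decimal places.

G(0) = C(-A)^{-1}B + D = -C A^{-1} B + D.
det A = 12, so A^{-1} = (1/12)·adj(A) = [[1/2, 2/3], [-1, -7/6]]
A^{-1} B = [4/3, -7/3]^T
C A^{-1} B = -10/3
G(0) = D - C A^{-1} B = 0 - (-10/3) = 10/3 ≈ 3.3333

3.3333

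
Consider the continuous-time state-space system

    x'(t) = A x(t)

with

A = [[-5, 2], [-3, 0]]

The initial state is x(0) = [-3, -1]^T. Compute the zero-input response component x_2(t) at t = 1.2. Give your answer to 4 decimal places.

0.3530

det(sI - A) = s^2 - (tr A)s + det A, with tr A = (-5) + 0 = -5 and det A = (-5)·0 - 2·(-3) = 0 - (-6) = 6.
So p(s) = det(sI - A) = s^2 + 5s + 6.
Factor s^2 + 5s + 6: two numbers with sum -5 and product 6 are -2 and -3, so s^2 + 5s + 6 = (s + 2)(s + 3).
Hence p(s) = (s + 2) (s + 3), with roots -3, -2.
The eigenvalues -3, -2 are distinct and real, so A is diagonalisable and x(t) = e^{At} x(0) = V diag(e^{λ_i t}) V^{-1} x(0), where the columns of V are the eigenvectors.
λ = -3: A - (-3)I = [[-2, 2], [-3, 3]]. Row 1 gives (-2)·v1 + 2·v2 = 0, so take v_1 = [1, 1]^T.
λ = -2: A - (-2)I = [[-3, 2], [-3, 2]]. Row 1 gives (-3)·v1 + 2·v2 = 0, so take v_2 = [2, 3]^T.
V = [v_1 v_2] = [[1, 2], [1, 3]] has det V = 1, so V^{-1} = adj(V)/det V = [[3, -2], [-1, 1]].
Modal coordinates z(0) = V^{-1} x(0): 3·(-3) + (-2)·(-1) = -7; (-1)·(-3) + 1·(-1) = 2; so z(0) = [-7, 2]^T.
x_2(t) = Σ_i (v_i)_2 · z_i(0) · e^{λ_i t} (row 2 of V times the modal terms).
x_2(1.2) = 1·(-7)·e^{-3·1.2} + 3·2·e^{-2·1.2} = (-7)·0.027324 + 6·0.090718 = 0.3530.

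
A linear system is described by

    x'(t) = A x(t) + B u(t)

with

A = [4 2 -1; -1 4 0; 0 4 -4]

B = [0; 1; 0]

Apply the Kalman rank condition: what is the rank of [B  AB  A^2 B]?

AB = [[2], [4], [4]]
A^2B = [[12], [14], [0]]
Controllability matrix C = [B  AB  A^2B] = [[0, 2, 12], [1, 4, 14], [0, 4, 0]]
det(C) = 0·(4·0 - 14·4) - 2·(1·0 - 14·0) + 12·(1·4 - 4·0) = 0·(-56) - 2·0 + 12·4 = 48 ≠ 0, so rank(C) = 3.
rank(C) = 3 = n, so the pair (A, B) is completely controllable.

3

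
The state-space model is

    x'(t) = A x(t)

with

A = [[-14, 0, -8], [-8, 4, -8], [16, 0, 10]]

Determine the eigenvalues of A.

-6, 2, 4

det(sI - A) = s^3 - (tr A)s^2 + (M11 + M22 + M33)s - det A, where Mii is the 2×2 principal minor of A obtained by deleting row i and column i.
tr A = (-14) + 4 + 10 = 0; M11 = 4·10 - (-8)·0 = 40 - 0 = 40; M22 = (-14)·10 - (-8)·16 = -140 - (-128) = -12; M33 = (-14)·4 - 0·(-8) = -56 - 0 = -56; sum of minors = -28.
det A = (-14)·(4·10 - (-8)·0) - 0·((-8)·10 - (-8)·16) + (-8)·((-8)·0 - 4·16) = (-14)·40 - 0·48 + (-8)·(-64) = -48.
So p(s) = det(sI - A) = s^3 - 28s + 48.
Rational-root test: any integer root divides 48. Testing small divisors, s = 2 works: p(2) = 8 + 0 + (-56) + 48 = 0, so (s - 2) is a factor.
Dividing, p(s) = (s - 2)(s^2 + 2s - 24).
Factor s^2 + 2s - 24: two numbers with sum -2 and product -24 are 4 and -6, so s^2 + 2s - 24 = (s - 4)(s + 6).
Hence p(s) = (s - 4) (s - 2) (s + 6), with roots -6, 2, 4.
At least one eigenvalue has non-negative real part, so the system is not asymptotically stable.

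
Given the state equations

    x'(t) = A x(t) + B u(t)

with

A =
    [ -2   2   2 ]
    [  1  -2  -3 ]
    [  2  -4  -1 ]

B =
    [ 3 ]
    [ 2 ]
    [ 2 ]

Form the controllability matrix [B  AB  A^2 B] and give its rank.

AB = [[2], [-7], [-4]]
A^2B = [[-26], [28], [36]]
Controllability matrix C = [B  AB  A^2B] = [[3, 2, -26], [2, -7, 28], [2, -4, 36]]
det(C) = 3·((-7)·36 - 28·(-4)) - 2·(2·36 - 28·2) + (-26)·(2·(-4) - (-7)·2) = 3·(-140) - 2·16 + (-26)·6 = -608 ≠ 0, so rank(C) = 3.
rank(C) = 3 = n, so the pair (A, B) is completely controllable.

3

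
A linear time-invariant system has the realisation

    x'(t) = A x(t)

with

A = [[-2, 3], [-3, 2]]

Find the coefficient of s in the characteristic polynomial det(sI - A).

0

For a 2×2 matrix, det(sI - A) = s^2 - (tr A)s + det A.
tr A = 0, det A = 5.
So p(s) = s^2 + 5.
The coefficient of s is 0.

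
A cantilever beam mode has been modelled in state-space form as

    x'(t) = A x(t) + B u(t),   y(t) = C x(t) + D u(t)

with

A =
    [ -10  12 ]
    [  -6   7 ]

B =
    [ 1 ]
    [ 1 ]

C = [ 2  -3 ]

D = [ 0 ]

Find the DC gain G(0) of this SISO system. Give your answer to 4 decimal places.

G(0) = C(-A)^{-1}B + D = -C A^{-1} B + D.
det A = 2, so A^{-1} = (1/2)·adj(A) = [[7/2, -6], [3, -5]]
A^{-1} B = [-5/2, -2]^T
C A^{-1} B = 1
G(0) = D - C A^{-1} B = 0 - (1) = -1

-1.0000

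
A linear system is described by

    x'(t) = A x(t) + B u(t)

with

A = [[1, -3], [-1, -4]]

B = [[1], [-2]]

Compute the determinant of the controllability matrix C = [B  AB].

AB = [[7], [7]]
Controllability matrix C = [B  AB] = [[1, 7], [-2, 7]]
det(C) = 1·7 - 7·(-2) = 7 - (-14) = 21
Since det(C) ≠ 0, rank(C) = 2 and the system is completely controllable.

21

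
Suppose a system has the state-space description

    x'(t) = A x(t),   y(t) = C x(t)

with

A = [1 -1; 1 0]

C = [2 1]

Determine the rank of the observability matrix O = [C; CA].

CA = [[3, -2]]
Observability matrix O = [C; CA] = [[2, 1], [3, -2]]
det(O) = 2·(-2) - 1·3 = -4 - 3 = -7 ≠ 0, so rank(O) = 2.
rank(O) = 2 = n, so the pair (A, C) is completely observable.

2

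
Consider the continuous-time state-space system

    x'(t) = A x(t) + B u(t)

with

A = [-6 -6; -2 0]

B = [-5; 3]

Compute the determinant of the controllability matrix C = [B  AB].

-86

AB = [[12], [10]]
Controllability matrix C = [B  AB] = [[-5, 12], [3, 10]]
det(C) = (-5)·10 - 12·3 = -50 - 36 = -86
Since det(C) ≠ 0, rank(C) = 2 and the system is completely controllable.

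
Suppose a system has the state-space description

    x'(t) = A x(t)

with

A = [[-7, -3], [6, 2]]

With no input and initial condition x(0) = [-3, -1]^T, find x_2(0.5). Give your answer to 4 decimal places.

-3.9049

det(sI - A) = s^2 - (tr A)s + det A, with tr A = (-7) + 2 = -5 and det A = (-7)·2 - (-3)·6 = -14 - (-18) = 4.
So p(s) = det(sI - A) = s^2 + 5s + 4.
Factor s^2 + 5s + 4: two numbers with sum -5 and product 4 are -1 and -4, so s^2 + 5s + 4 = (s + 1)(s + 4).
Hence p(s) = (s + 1) (s + 4), with roots -4, -1.
The eigenvalues -4, -1 are distinct and real, so A is diagonalisable and x(t) = e^{At} x(0) = V diag(e^{λ_i t}) V^{-1} x(0), where the columns of V are the eigenvectors.
λ = -4: A - (-4)I = [[-3, -3], [6, 6]]. Row 1 gives (-3)·v1 + (-3)·v2 = 0, so take v_1 = [-1, 1]^T.
λ = -1: A - (-1)I = [[-6, -3], [6, 3]]. Row 1 gives (-6)·v1 + (-3)·v2 = 0, so take v_2 = [-1, 2]^T.
V = [v_1 v_2] = [[-1, -1], [1, 2]] has det V = -1, so V^{-1} = adj(V)/det V = [[-2, -1], [1, 1]].
Modal coordinates z(0) = V^{-1} x(0): (-2)·(-3) + (-1)·(-1) = 7; 1·(-3) + 1·(-1) = -4; so z(0) = [7, -4]^T.
x_2(t) = Σ_i (v_i)_2 · z_i(0) · e^{λ_i t} (row 2 of V times the modal terms).
x_2(0.5) = 1·7·e^{-4·0.5} + 2·(-4)·e^{-1·0.5} = 7·0.135335 + (-8)·0.606531 = -3.9049.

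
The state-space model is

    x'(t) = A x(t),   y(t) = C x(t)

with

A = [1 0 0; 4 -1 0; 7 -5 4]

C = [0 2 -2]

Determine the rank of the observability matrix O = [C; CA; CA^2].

2

CA = [[-6, 8, -8]]
CA^2 = [[-30, 32, -32]]
Observability matrix O = [C; CA; CA^2] = [[0, 2, -2], [-6, 8, -8], [-30, 32, -32]]
The columns c1, c2, c3 of O are linearly dependent: c2 + c3 = 0 (check each entry), so rank(O) ≤ 2.
The 2×2 minor from rows 1, 2, columns 1, 2 is 0·8 - 2·(-6) = 0 - (-12) = 12 ≠ 0, so rank(O) = 2.
rank(O) = 2 < n = 3, so the pair (A, C) is not completely observable.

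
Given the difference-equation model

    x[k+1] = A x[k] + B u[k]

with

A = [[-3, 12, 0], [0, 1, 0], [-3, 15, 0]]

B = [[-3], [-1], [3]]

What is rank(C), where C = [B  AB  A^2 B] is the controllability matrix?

2

AB = [[-3], [-1], [-6]]
A^2B = [[-3], [-1], [-6]]
Controllability matrix C = [B  AB  A^2B] = [[-3, -3, -3], [-1, -1, -1], [3, -6, -6]]
The rows r1, r2, r3 of C are linearly dependent: -r1 + 3·r2 = 0 (check each entry), so rank(C) ≤ 2.
The 2×2 minor from rows 1, 3, columns 1, 2 is (-3)·(-6) - (-3)·3 = 18 - (-9) = 27 ≠ 0, so rank(C) = 2.
rank(C) = 2 < n = 3, so the pair (A, B) is not completely controllable.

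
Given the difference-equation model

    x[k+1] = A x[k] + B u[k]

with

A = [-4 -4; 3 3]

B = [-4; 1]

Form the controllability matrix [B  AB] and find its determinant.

24

AB = [[12], [-9]]
Controllability matrix C = [B  AB] = [[-4, 12], [1, -9]]
det(C) = (-4)·(-9) - 12·1 = 36 - 12 = 24
Since det(C) ≠ 0, rank(C) = 2 and the system is completely controllable.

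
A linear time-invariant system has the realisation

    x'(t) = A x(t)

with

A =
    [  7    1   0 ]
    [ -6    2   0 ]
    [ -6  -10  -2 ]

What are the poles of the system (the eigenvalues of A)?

det(sI - A) = s^3 - (tr A)s^2 + (M11 + M22 + M33)s - det A, where Mii is the 2×2 principal minor of A obtained by deleting row i and column i.
tr A = 7 + 2 + (-2) = 7; M11 = 2·(-2) - 0·(-10) = -4 - 0 = -4; M22 = 7·(-2) - 0·(-6) = -14 - 0 = -14; M33 = 7·2 - 1·(-6) = 14 - (-6) = 20; sum of minors = 2.
det A = 7·(2·(-2) - 0·(-10)) - 1·((-6)·(-2) - 0·(-6)) + 0·((-6)·(-10) - 2·(-6)) = 7·(-4) - 1·12 + 0·72 = -40.
So p(s) = det(sI - A) = s^3 - 7s^2 + 2s + 40.
Rational-root test: any integer root divides 40. Testing small divisors, s = -2 works: p(-2) = -8 + (-28) + (-4) + 40 = 0, so (s + 2) is a factor.
Dividing, p(s) = (s + 2)(s^2 - 9s + 20).
Factor s^2 - 9s + 20: two numbers with sum 9 and product 20 are 5 and 4, so s^2 - 9s + 20 = (s - 5)(s - 4).
Hence p(s) = (s - 5) (s - 4) (s + 2), with roots -2, 4, 5.
At least one eigenvalue has non-negative real part, so the system is not asymptotically stable.

-2, 4, 5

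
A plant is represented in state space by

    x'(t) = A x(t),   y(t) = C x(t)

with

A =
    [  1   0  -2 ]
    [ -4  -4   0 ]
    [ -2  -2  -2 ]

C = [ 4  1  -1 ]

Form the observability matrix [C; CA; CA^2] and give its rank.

3

CA = [[2, -2, -6]]
CA^2 = [[22, 20, 8]]
Observability matrix O = [C; CA; CA^2] = [[4, 1, -1], [2, -2, -6], [22, 20, 8]]
det(O) = 4·((-2)·8 - (-6)·20) - 1·(2·8 - (-6)·22) + (-1)·(2·20 - (-2)·22) = 4·104 - 1·148 + (-1)·84 = 184 ≠ 0, so rank(O) = 3.
rank(O) = 3 = n, so the pair (A, C) is completely observable.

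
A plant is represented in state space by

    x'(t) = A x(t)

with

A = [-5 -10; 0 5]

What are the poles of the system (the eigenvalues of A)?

-5, 5

det(sI - A) = s^2 - (tr A)s + det A, with tr A = (-5) + 5 = 0 and det A = (-5)·5 - (-10)·0 = -25 - 0 = -25.
So p(s) = det(sI - A) = s^2 - 25.
Factor s^2 - 25: two numbers with sum 0 and product -25 are 5 and -5, so s^2 - 25 = (s - 5)(s + 5).
Hence p(s) = (s - 5) (s + 5), with roots -5, 5.
At least one eigenvalue has non-negative real part, so the system is not asymptotically stable.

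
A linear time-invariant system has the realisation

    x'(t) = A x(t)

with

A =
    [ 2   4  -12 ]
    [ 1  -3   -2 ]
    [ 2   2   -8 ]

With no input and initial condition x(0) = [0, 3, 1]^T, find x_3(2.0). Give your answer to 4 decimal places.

det(sI - A) = s^3 - (tr A)s^2 + (M11 + M22 + M33)s - det A, where Mii is the 2×2 principal minor of A obtained by deleting row i and column i.
tr A = 2 + (-3) + (-8) = -9; M11 = (-3)·(-8) - (-2)·2 = 24 - (-4) = 28; M22 = 2·(-8) - (-12)·2 = -16 - (-24) = 8; M33 = 2·(-3) - 4·1 = -6 - 4 = -10; sum of minors = 26.
det A = 2·((-3)·(-8) - (-2)·2) - 4·(1·(-8) - (-2)·2) + (-12)·(1·2 - (-3)·2) = 2·28 - 4·(-4) + (-12)·8 = -24.
So p(s) = det(sI - A) = s^3 + 9s^2 + 26s + 24.
Rational-root test: any integer root divides 24. Testing small divisors, s = -2 works: p(-2) = -8 + 36 + (-52) + 24 = 0, so (s + 2) is a factor.
Dividing, p(s) = (s + 2)(s^2 + 7s + 12).
Factor s^2 + 7s + 12: two numbers with sum -7 and product 12 are -3 and -4, so s^2 + 7s + 12 = (s + 3)(s + 4).
Hence p(s) = (s + 2) (s + 3) (s + 4), with roots -4, -3, -2.
The eigenvalues -4, -3, -2 are distinct and real, so A is diagonalisable and x(t) = e^{At} x(0) = V diag(e^{λ_i t}) V^{-1} x(0), where the columns of V are the eigenvectors.
λ = -4: A - (-4)I = [[6, 4, -12], [1, 1, -2], [2, 2, -4]]. v must be orthogonal to every row; (row 1) × (row 2) = [4, 0, 2], so take v_1 = [2, 0, 1]^T.
λ = -3: A - (-3)I = [[5, 4, -12], [1, 0, -2], [2, 2, -5]]. v must be orthogonal to every row; (row 1) × (row 2) = [-8, -2, -4], so take v_2 = [4, 1, 2]^T.
λ = -2: A - (-2)I = [[4, 4, -12], [1, -1, -2], [2, 2, -6]]. v must be orthogonal to every row; (row 1) × (row 2) = [-20, -4, -8], so take v_3 = [-5, -1, -2]^T.
V = [v_1 v_2 v_3] = [[2, 4, -5], [0, 1, -1], [1, 2, -2]] has det V = 1, so V^{-1} = adj(V)/det V = [[0, -2, 1], [-1, 1, 2], [-1, 0, 2]].
Modal coordinates z(0) = V^{-1} x(0): 0·0 + (-2)·3 + 1·1 = -5; (-1)·0 + 1·3 + 2·1 = 5; (-1)·0 + 0·3 + 2·1 = 2; so z(0) = [-5, 5, 2]^T.
x_3(t) = Σ_i (v_i)_3 · z_i(0) · e^{λ_i t} (row 3 of V times the modal terms).
x_3(2.0) = 1·(-5)·e^{-4·2.0} + 2·5·e^{-3·2.0} + (-2)·2·e^{-2·2.0} = (-5)·0.00033546 + 10·0.00247875 + (-4)·0.01831564 = -0.0502.

-0.0502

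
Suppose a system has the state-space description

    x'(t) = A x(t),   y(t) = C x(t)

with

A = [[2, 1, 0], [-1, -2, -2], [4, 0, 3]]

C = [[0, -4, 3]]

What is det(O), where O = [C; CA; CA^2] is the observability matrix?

CA = [[16, 8, 17]]
CA^2 = [[92, 0, 35]]
Observability matrix O = [C; CA; CA^2] = [[0, -4, 3], [16, 8, 17], [92, 0, 35]]
Expanding along the first row, det(O) = 0·(8·35 - 17·0) - (-4)·(16·35 - 17·92) + 3·(16·0 - 8·92) = 0·280 - (-4)·(-1004) + 3·(-736) = -6224
Since det(O) ≠ 0, rank(O) = 3 and the system is completely observable.

-6224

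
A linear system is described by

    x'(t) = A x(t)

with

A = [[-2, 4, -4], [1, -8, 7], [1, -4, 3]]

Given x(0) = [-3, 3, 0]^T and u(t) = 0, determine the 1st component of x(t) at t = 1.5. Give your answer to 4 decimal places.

0.1345

det(sI - A) = s^3 - (tr A)s^2 + (M11 + M22 + M33)s - det A, where Mii is the 2×2 principal minor of A obtained by deleting row i and column i.
tr A = (-2) + (-8) + 3 = -7; M11 = (-8)·3 - 7·(-4) = -24 - (-28) = 4; M22 = (-2)·3 - (-4)·1 = -6 - (-4) = -2; M33 = (-2)·(-8) - 4·1 = 16 - 4 = 12; sum of minors = 14.
det A = (-2)·((-8)·3 - 7·(-4)) - 4·(1·3 - 7·1) + (-4)·(1·(-4) - (-8)·1) = (-2)·4 - 4·(-4) + (-4)·4 = -8.
So p(s) = det(sI - A) = s^3 + 7s^2 + 14s + 8.
Rational-root test: any integer root divides 8. Testing small divisors, s = -1 works: p(-1) = -1 + 7 + (-14) + 8 = 0, so (s + 1) is a factor.
Dividing, p(s) = (s + 1)(s^2 + 6s + 8).
Factor s^2 + 6s + 8: two numbers with sum -6 and product 8 are -2 and -4, so s^2 + 6s + 8 = (s + 2)(s + 4).
Hence p(s) = (s + 1) (s + 2) (s + 4), with roots -4, -2, -1.
The eigenvalues -4, -2, -1 are distinct and real, so A is diagonalisable and x(t) = e^{At} x(0) = V diag(e^{λ_i t}) V^{-1} x(0), where the columns of V are the eigenvectors.
λ = -4: A - (-4)I = [[2, 4, -4], [1, -4, 7], [1, -4, 7]]. v must be orthogonal to every row; (row 1) × (row 2) = [12, -18, -12], so take v_1 = [-2, 3, 2]^T.
λ = -2: A - (-2)I = [[0, 4, -4], [1, -6, 7], [1, -4, 5]]. v must be orthogonal to every row; (row 1) × (row 2) = [4, -4, -4], so take v_2 = [1, -1, -1]^T.
λ = -1: A - (-1)I = [[-1, 4, -4], [1, -7, 7], [1, -4, 4]]. v must be orthogonal to every row; (row 1) × (row 2) = [0, 3, 3], so take v_3 = [0, 1, 1]^T.
V = [v_1 v_2 v_3] = [[-2, 1, 0], [3, -1, 1], [2, -1, 1]] has det V = -1, so V^{-1} = adj(V)/det V = [[0, 1, -1], [1, 2, -2], [1, 0, 1]].
Modal coordinates z(0) = V^{-1} x(0): 0·(-3) + 1·3 + (-1)·0 = 3; 1·(-3) + 2·3 + (-2)·0 = 3; 1·(-3) + 0·3 + 1·0 = -3; so z(0) = [3, 3, -3]^T.
x_1(t) = Σ_i (v_i)_1 · z_i(0) · e^{λ_i t} (row 1 of V times the modal terms).
x_1(1.5) = (-2)·3·e^{-4·1.5} + 1·3·e^{-2·1.5} + 0·(-3)·e^{-1·1.5} = (-6)·0.002479 + 3·0.049787 + 0·0.223130 = 0.1345.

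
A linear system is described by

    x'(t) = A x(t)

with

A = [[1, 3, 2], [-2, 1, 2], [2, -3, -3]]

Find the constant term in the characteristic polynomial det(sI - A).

-5

Expand det(sI - A) for the 3×3 matrix.
p(s) = s^3 + s^2 + 3s - 5.
(Check: constant term = det(-A) = (-1)^3 det A = -5; coefficient of s^2 = -tr A = 1.)
The constant term is -5.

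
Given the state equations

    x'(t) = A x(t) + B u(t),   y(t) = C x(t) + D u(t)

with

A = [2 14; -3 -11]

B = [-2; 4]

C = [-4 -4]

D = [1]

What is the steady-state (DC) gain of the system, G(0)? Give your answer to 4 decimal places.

-5.4000

G(0) = C(-A)^{-1}B + D = -C A^{-1} B + D.
det A = 20, so A^{-1} = (1/20)·adj(A) = [[-11/20, -7/10], [3/20, 1/10]]
A^{-1} B = [-17/10, 1/10]^T
C A^{-1} B = 32/5
G(0) = D - C A^{-1} B = 1 - (32/5) = -27/5 ≈ -5.4000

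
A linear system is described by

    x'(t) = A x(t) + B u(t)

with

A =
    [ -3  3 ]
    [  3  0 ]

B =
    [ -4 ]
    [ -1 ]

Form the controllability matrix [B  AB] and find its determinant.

AB = [[9], [-12]]
Controllability matrix C = [B  AB] = [[-4, 9], [-1, -12]]
det(C) = (-4)·(-12) - 9·(-1) = 48 - (-9) = 57
Since det(C) ≠ 0, rank(C) = 2 and the system is completely controllable.

57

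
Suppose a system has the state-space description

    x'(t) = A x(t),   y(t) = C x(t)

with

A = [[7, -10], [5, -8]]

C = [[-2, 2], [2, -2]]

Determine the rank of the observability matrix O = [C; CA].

CA = [[-4, 4], [4, -4]]
Observability matrix O = [C; CA] = [[-2, 2], [2, -2], [-4, 4], [4, -4]]
Every row of O is a scalar multiple of row 1 = [-2, 2] (multipliers 1, -1, 2, -2), so the rows span a one-dimensional space.
O ≠ 0, hence rank(O) = 1.
rank(O) = 1 < n = 2, so the pair (A, C) is not completely observable.

1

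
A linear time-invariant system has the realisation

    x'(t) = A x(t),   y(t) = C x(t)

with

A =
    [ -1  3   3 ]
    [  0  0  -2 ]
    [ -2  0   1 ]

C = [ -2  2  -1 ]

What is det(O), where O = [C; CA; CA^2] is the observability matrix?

-764

CA = [[4, -6, -11]]
CA^2 = [[18, 12, 13]]
Observability matrix O = [C; CA; CA^2] = [[-2, 2, -1], [4, -6, -11], [18, 12, 13]]
Expanding along the first row, det(O) = (-2)·((-6)·13 - (-11)·12) - 2·(4·13 - (-11)·18) + (-1)·(4·12 - (-6)·18) = (-2)·54 - 2·250 + (-1)·156 = -764
Since det(O) ≠ 0, rank(O) = 3 and the system is completely observable.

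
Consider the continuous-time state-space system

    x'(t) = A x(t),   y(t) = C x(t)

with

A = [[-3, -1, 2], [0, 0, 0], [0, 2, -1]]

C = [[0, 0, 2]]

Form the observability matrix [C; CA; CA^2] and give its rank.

2

CA = [[0, 4, -2]]
CA^2 = [[0, -4, 2]]
Observability matrix O = [C; CA; CA^2] = [[0, 0, 2], [0, 4, -2], [0, -4, 2]]
Column 1 of O is identically zero, so rank(O) ≤ 2.
The 2×2 minor from rows 1, 2, columns 2, 3 is 0·(-2) - 2·4 = 0 - 8 = -8 ≠ 0, so rank(O) = 2.
rank(O) = 2 < n = 3, so the pair (A, C) is not completely observable.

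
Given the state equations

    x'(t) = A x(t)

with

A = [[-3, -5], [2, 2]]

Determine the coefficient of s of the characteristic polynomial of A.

For a 2×2 matrix, det(sI - A) = s^2 - (tr A)s + det A.
tr A = -1, det A = 4.
So p(s) = s^2 + s + 4.
The coefficient of s is 1.

1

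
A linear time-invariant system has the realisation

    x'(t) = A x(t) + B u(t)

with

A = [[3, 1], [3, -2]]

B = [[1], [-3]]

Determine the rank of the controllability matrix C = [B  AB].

2

AB = [[0], [9]]
Controllability matrix C = [B  AB] = [[1, 0], [-3, 9]]
det(C) = 1·9 - 0·(-3) = 9 - 0 = 9 ≠ 0, so rank(C) = 2.
rank(C) = 2 = n, so the pair (A, B) is completely controllable.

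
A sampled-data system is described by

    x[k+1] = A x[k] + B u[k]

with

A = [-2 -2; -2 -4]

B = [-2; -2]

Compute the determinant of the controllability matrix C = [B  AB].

AB = [[8], [12]]
Controllability matrix C = [B  AB] = [[-2, 8], [-2, 12]]
det(C) = (-2)·12 - 8·(-2) = -24 - (-16) = -8
Since det(C) ≠ 0, rank(C) = 2 and the system is completely controllable.

-8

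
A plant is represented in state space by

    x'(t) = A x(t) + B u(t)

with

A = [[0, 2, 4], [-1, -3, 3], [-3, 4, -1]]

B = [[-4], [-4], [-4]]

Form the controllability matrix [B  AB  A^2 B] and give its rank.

AB = [[-24], [4], [0]]
A^2B = [[8], [12], [88]]
Controllability matrix C = [B  AB  A^2B] = [[-4, -24, 8], [-4, 4, 12], [-4, 0, 88]]
det(C) = (-4)·(4·88 - 12·0) - (-24)·((-4)·88 - 12·(-4)) + 8·((-4)·0 - 4·(-4)) = (-4)·352 - (-24)·(-304) + 8·16 = -8576 ≠ 0, so rank(C) = 3.
rank(C) = 3 = n, so the pair (A, B) is completely controllable.

3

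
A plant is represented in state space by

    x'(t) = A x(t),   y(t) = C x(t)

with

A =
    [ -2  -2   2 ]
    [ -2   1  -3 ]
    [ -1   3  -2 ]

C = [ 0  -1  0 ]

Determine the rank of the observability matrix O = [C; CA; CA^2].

CA = [[2, -1, 3]]
CA^2 = [[-5, 4, 1]]
Observability matrix O = [C; CA; CA^2] = [[0, -1, 0], [2, -1, 3], [-5, 4, 1]]
det(O) = 0·((-1)·1 - 3·4) - (-1)·(2·1 - 3·(-5)) + 0·(2·4 - (-1)·(-5)) = 0·(-13) - (-1)·17 + 0·3 = 17 ≠ 0, so rank(O) = 3.
rank(O) = 3 = n, so the pair (A, C) is completely observable.

3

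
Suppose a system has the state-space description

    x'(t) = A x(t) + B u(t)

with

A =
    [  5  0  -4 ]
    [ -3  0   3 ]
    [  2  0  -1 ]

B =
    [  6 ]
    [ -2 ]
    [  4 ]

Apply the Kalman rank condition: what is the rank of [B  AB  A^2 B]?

AB = [[14], [-6], [8]]
A^2B = [[38], [-18], [20]]
Controllability matrix C = [B  AB  A^2B] = [[6, 14, 38], [-2, -6, -18], [4, 8, 20]]
The rows r1, r2, r3 of C are linearly dependent: -r1 - r2 + r3 = 0 (check each entry), so rank(C) ≤ 2.
The 2×2 minor from rows 1, 2, columns 1, 2 is 6·(-6) - 14·(-2) = -36 - (-28) = -8 ≠ 0, so rank(C) = 2.
rank(C) = 2 < n = 3, so the pair (A, B) is not completely controllable.

2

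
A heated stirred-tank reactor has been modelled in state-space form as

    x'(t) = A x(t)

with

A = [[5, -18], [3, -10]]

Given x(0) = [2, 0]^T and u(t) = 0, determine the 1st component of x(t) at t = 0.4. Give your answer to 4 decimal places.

3.2143

det(sI - A) = s^2 - (tr A)s + det A, with tr A = 5 + (-10) = -5 and det A = 5·(-10) - (-18)·3 = -50 - (-54) = 4.
So p(s) = det(sI - A) = s^2 + 5s + 4.
Factor s^2 + 5s + 4: two numbers with sum -5 and product 4 are -1 and -4, so s^2 + 5s + 4 = (s + 1)(s + 4).
Hence p(s) = (s + 1) (s + 4), with roots -4, -1.
The eigenvalues -4, -1 are distinct and real, so A is diagonalisable and x(t) = e^{At} x(0) = V diag(e^{λ_i t}) V^{-1} x(0), where the columns of V are the eigenvectors.
λ = -4: A - (-4)I = [[9, -18], [3, -6]]. Row 1 gives 9·v1 + (-18)·v2 = 0, so take v_1 = [2, 1]^T.
λ = -1: A - (-1)I = [[6, -18], [3, -9]]. Row 1 gives 6·v1 + (-18)·v2 = 0, so take v_2 = [3, 1]^T.
V = [v_1 v_2] = [[2, 3], [1, 1]] has det V = -1, so V^{-1} = adj(V)/det V = [[-1, 3], [1, -2]].
Modal coordinates z(0) = V^{-1} x(0): (-1)·2 + 3·0 = -2; 1·2 + (-2)·0 = 2; so z(0) = [-2, 2]^T.
x_1(t) = Σ_i (v_i)_1 · z_i(0) · e^{λ_i t} (row 1 of V times the modal terms).
x_1(0.4) = 2·(-2)·e^{-4·0.4} + 3·2·e^{-1·0.4} = (-4)·0.201897 + 6·0.670320 = 3.2143.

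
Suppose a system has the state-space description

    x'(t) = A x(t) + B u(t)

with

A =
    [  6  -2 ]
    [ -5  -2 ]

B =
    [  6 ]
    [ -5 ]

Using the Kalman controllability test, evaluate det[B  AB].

AB = [[46], [-20]]
Controllability matrix C = [B  AB] = [[6, 46], [-5, -20]]
det(C) = 6·(-20) - 46·(-5) = -120 - (-230) = 110
Since det(C) ≠ 0, rank(C) = 2 and the system is completely controllable.

110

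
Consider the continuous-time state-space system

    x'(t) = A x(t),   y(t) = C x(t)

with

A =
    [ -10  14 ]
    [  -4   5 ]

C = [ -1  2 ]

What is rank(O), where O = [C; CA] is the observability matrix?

1

CA = [[2, -4]]
Observability matrix O = [C; CA] = [[-1, 2], [2, -4]]
Every row of O is a scalar multiple of row 1 = [-1, 2] (multipliers 1, -2), so the rows span a one-dimensional space.
O ≠ 0, hence rank(O) = 1.
rank(O) = 1 < n = 2, so the pair (A, C) is not completely observable.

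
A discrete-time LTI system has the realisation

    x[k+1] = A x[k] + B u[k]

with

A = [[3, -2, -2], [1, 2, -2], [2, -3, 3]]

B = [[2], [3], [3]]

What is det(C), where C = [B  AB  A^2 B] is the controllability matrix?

-52

AB = [[-6], [2], [4]]
A^2B = [[-30], [-10], [-6]]
Controllability matrix C = [B  AB  A^2B] = [[2, -6, -30], [3, 2, -10], [3, 4, -6]]
Expanding along the first row, det(C) = 2·(2·(-6) - (-10)·4) - (-6)·(3·(-6) - (-10)·3) + (-30)·(3·4 - 2·3) = 2·28 - (-6)·12 + (-30)·6 = -52
Since det(C) ≠ 0, rank(C) = 3 and the system is completely controllable.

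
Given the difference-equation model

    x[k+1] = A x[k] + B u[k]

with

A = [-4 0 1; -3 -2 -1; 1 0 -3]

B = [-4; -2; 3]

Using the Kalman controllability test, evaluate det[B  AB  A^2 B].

AB = [[19], [13], [-13]]
A^2B = [[-89], [-70], [58]]
Controllability matrix C = [B  AB  A^2B] = [[-4, 19, -89], [-2, 13, -70], [3, -13, 58]]
Expanding along the first row, det(C) = (-4)·(13·58 - (-70)·(-13)) - 19·((-2)·58 - (-70)·3) + (-89)·((-2)·(-13) - 13·3) = (-4)·(-156) - 19·94 + (-89)·(-13) = -5
Since det(C) ≠ 0, rank(C) = 3 and the system is completely controllable.

-5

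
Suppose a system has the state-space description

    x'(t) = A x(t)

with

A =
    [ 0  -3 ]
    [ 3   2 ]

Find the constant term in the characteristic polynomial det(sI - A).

9

For a 2×2 matrix, det(sI - A) = s^2 - (tr A)s + det A.
tr A = 2, det A = 9.
So p(s) = s^2 - 2s + 9.
The constant term is 9.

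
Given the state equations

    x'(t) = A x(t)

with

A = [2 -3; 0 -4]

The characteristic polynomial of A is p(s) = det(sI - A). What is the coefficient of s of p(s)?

For a 2×2 matrix, det(sI - A) = s^2 - (tr A)s + det A.
tr A = -2, det A = -8.
So p(s) = s^2 + 2s - 8.
The coefficient of s is 2.

2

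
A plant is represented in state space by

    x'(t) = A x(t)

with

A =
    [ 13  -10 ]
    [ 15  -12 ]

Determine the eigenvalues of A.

-2, 3

det(sI - A) = s^2 - (tr A)s + det A, with tr A = 13 + (-12) = 1 and det A = 13·(-12) - (-10)·15 = -156 - (-150) = -6.
So p(s) = det(sI - A) = s^2 - s - 6.
Factor s^2 - s - 6: two numbers with sum 1 and product -6 are 3 and -2, so s^2 - s - 6 = (s - 3)(s + 2).
Hence p(s) = (s - 3) (s + 2), with roots -2, 3.
At least one eigenvalue has non-negative real part, so the system is not asymptotically stable.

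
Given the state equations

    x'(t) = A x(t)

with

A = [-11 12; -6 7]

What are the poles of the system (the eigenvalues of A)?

-5, 1

det(sI - A) = s^2 - (tr A)s + det A, with tr A = (-11) + 7 = -4 and det A = (-11)·7 - 12·(-6) = -77 - (-72) = -5.
So p(s) = det(sI - A) = s^2 + 4s - 5.
Factor s^2 + 4s - 5: two numbers with sum -4 and product -5 are 1 and -5, so s^2 + 4s - 5 = (s - 1)(s + 5).
Hence p(s) = (s - 1) (s + 5), with roots -5, 1.
At least one eigenvalue has non-negative real part, so the system is not asymptotically stable.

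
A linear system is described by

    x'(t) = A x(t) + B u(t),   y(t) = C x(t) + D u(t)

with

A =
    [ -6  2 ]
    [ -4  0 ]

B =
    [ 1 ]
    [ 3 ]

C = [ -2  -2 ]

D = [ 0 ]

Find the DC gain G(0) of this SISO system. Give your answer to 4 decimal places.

G(0) = C(-A)^{-1}B + D = -C A^{-1} B + D.
det A = 8, so A^{-1} = (1/8)·adj(A) = [[0, -1/4], [1/2, -3/4]]
A^{-1} B = [-3/4, -7/4]^T
C A^{-1} B = 5
G(0) = D - C A^{-1} B = 0 - (5) = -5

-5.0000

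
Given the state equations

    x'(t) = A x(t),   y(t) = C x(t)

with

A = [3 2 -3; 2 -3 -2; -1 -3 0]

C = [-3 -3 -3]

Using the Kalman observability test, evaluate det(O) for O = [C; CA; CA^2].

-9126

CA = [[-12, 12, 15]]
CA^2 = [[-27, -105, 12]]
Observability matrix O = [C; CA; CA^2] = [[-3, -3, -3], [-12, 12, 15], [-27, -105, 12]]
Expanding along the first row, det(O) = (-3)·(12·12 - 15·(-105)) - (-3)·((-12)·12 - 15·(-27)) + (-3)·((-12)·(-105) - 12·(-27)) = (-3)·1719 - (-3)·261 + (-3)·1584 = -9126
Since det(O) ≠ 0, rank(O) = 3 and the system is completely observable.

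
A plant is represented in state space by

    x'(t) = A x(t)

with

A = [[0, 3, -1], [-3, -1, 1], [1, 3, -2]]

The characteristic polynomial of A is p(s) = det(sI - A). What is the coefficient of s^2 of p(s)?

Expand det(sI - A) for the 3×3 matrix.
p(s) = s^3 + 3s^2 + 9s + 7.
(Check: constant term = det(-A) = (-1)^3 det A = 7; coefficient of s^2 = -tr A = 3.)
The coefficient of s^2 is 3.

3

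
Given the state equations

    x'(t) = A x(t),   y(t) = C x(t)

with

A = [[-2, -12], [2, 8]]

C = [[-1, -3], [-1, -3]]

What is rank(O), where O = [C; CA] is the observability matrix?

CA = [[-4, -12], [-4, -12]]
Observability matrix O = [C; CA] = [[-1, -3], [-1, -3], [-4, -12], [-4, -12]]
Every row of O is a scalar multiple of row 1 = [-1, -3] (multipliers 1, 1, 4, 4), so the rows span a one-dimensional space.
O ≠ 0, hence rank(O) = 1.
rank(O) = 1 < n = 2, so the pair (A, C) is not completely observable.

1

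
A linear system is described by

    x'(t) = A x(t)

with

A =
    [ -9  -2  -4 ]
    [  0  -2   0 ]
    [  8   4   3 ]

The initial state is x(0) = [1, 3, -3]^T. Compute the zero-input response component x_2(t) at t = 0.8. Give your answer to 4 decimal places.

0.6057

det(sI - A) = s^3 - (tr A)s^2 + (M11 + M22 + M33)s - det A, where Mii is the 2×2 principal minor of A obtained by deleting row i and column i.
tr A = (-9) + (-2) + 3 = -8; M11 = (-2)·3 - 0·4 = -6 - 0 = -6; M22 = (-9)·3 - (-4)·8 = -27 - (-32) = 5; M33 = (-9)·(-2) - (-2)·0 = 18 - 0 = 18; sum of minors = 17.
det A = (-9)·((-2)·3 - 0·4) - (-2)·(0·3 - 0·8) + (-4)·(0·4 - (-2)·8) = (-9)·(-6) - (-2)·0 + (-4)·16 = -10.
So p(s) = det(sI - A) = s^3 + 8s^2 + 17s + 10.
Rational-root test: any integer root divides 10. Testing small divisors, s = -1 works: p(-1) = -1 + 8 + (-17) + 10 = 0, so (s + 1) is a factor.
Dividing, p(s) = (s + 1)(s^2 + 7s + 10).
Factor s^2 + 7s + 10: two numbers with sum -7 and product 10 are -2 and -5, so s^2 + 7s + 10 = (s + 2)(s + 5).
Hence p(s) = (s + 1) (s + 2) (s + 5), with roots -5, -2, -1.
The eigenvalues -5, -2, -1 are distinct and real, so A is diagonalisable and x(t) = e^{At} x(0) = V diag(e^{λ_i t}) V^{-1} x(0), where the columns of V are the eigenvectors.
λ = -5: A - (-5)I = [[-4, -2, -4], [0, 3, 0], [8, 4, 8]]. v must be orthogonal to every row; (row 1) × (row 2) = [12, 0, -12], so take v_1 = [1, 0, -1]^T.
λ = -2: A - (-2)I = [[-7, -2, -4], [0, 0, 0], [8, 4, 5]]. v must be orthogonal to every row; (row 1) × (row 3) = [6, 3, -12], so take v_2 = [2, 1, -4]^T.
λ = -1: A - (-1)I = [[-8, -2, -4], [0, -1, 0], [8, 4, 4]]. v must be orthogonal to every row; (row 1) × (row 2) = [-4, 0, 8], so take v_3 = [-1, 0, 2]^T.
V = [v_1 v_2 v_3] = [[1, 2, -1], [0, 1, 0], [-1, -4, 2]] has det V = 1, so V^{-1} = adj(V)/det V = [[2, 0, 1], [0, 1, 0], [1, 2, 1]].
Modal coordinates z(0) = V^{-1} x(0): 2·1 + 0·3 + 1·(-3) = -1; 0·1 + 1·3 + 0·(-3) = 3; 1·1 + 2·3 + 1·(-3) = 4; so z(0) = [-1, 3, 4]^T.
x_2(t) = Σ_i (v_i)_2 · z_i(0) · e^{λ_i t} (row 2 of V times the modal terms).
x_2(0.8) = 0·(-1)·e^{-5·0.8} + 1·3·e^{-2·0.8} + 0·4·e^{-1·0.8} = 0·0.018316 + 3·0.201897 + 0·0.449329 = 0.6057.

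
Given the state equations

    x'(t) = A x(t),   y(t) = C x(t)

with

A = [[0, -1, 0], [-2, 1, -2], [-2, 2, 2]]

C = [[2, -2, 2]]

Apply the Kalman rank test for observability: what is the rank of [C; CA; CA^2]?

CA = [[0, 0, 8]]
CA^2 = [[-16, 16, 16]]
Observability matrix O = [C; CA; CA^2] = [[2, -2, 2], [0, 0, 8], [-16, 16, 16]]
The columns c1, c2, c3 of O are linearly dependent: c1 + c2 = 0 (check each entry), so rank(O) ≤ 2.
The 2×2 minor from rows 1, 2, columns 1, 3 is 2·8 - 2·0 = 16 - 0 = 16 ≠ 0, so rank(O) = 2.
rank(O) = 2 < n = 3, so the pair (A, C) is not completely observable.

2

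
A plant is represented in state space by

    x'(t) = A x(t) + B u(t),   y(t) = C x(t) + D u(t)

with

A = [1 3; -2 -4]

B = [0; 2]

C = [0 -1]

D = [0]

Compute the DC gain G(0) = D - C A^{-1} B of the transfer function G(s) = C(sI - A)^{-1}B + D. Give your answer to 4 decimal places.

G(0) = C(-A)^{-1}B + D = -C A^{-1} B + D.
det A = 2, so A^{-1} = (1/2)·adj(A) = [[-2, -3/2], [1, 1/2]]
A^{-1} B = [-3, 1]^T
C A^{-1} B = -1
G(0) = D - C A^{-1} B = 0 - (-1) = 1

1.0000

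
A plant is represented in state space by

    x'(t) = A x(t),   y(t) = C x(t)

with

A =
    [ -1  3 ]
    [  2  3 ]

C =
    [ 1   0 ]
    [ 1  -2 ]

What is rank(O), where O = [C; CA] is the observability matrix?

CA = [[-1, 3], [-5, -3]]
Observability matrix O = [C; CA] = [[1, 0], [1, -2], [-1, 3], [-5, -3]]
Take the 2×2 submatrix of O formed by rows 1, 2: [[1, 0], [1, -2]]. Its determinant is 1·(-2) - 0·1 = -2 - 0 = -2 ≠ 0.
So rank(O) ≥ 2; since O has 2 columns, rank(O) = 2.
rank(O) = 2 = n, so the pair (A, C) is completely observable.

2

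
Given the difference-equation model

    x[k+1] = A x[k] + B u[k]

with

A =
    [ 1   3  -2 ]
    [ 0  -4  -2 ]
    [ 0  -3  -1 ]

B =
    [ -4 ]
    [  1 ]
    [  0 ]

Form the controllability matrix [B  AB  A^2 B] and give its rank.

AB = [[-1], [-4], [-3]]
A^2B = [[-7], [22], [15]]
Controllability matrix C = [B  AB  A^2B] = [[-4, -1, -7], [1, -4, 22], [0, -3, 15]]
det(C) = (-4)·((-4)·15 - 22·(-3)) - (-1)·(1·15 - 22·0) + (-7)·(1·(-3) - (-4)·0) = (-4)·6 - (-1)·15 + (-7)·(-3) = 12 ≠ 0, so rank(C) = 3.
rank(C) = 3 = n, so the pair (A, B) is completely controllable.

3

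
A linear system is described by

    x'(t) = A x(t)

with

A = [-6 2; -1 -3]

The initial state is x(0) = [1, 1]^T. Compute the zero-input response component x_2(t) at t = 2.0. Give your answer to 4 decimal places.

det(sI - A) = s^2 - (tr A)s + det A, with tr A = (-6) + (-3) = -9 and det A = (-6)·(-3) - 2·(-1) = 18 - (-2) = 20.
So p(s) = det(sI - A) = s^2 + 9s + 20.
Factor s^2 + 9s + 20: two numbers with sum -9 and product 20 are -4 and -5, so s^2 + 9s + 20 = (s + 4)(s + 5).
Hence p(s) = (s + 4) (s + 5), with roots -5, -4.
The eigenvalues -5, -4 are distinct and real, so A is diagonalisable and x(t) = e^{At} x(0) = V diag(e^{λ_i t}) V^{-1} x(0), where the columns of V are the eigenvectors.
λ = -5: A - (-5)I = [[-1, 2], [-1, 2]]. Row 1 gives (-1)·v1 + 2·v2 = 0, so take v_1 = [2, 1]^T.
λ = -4: A - (-4)I = [[-2, 2], [-1, 1]]. Row 1 gives (-2)·v1 + 2·v2 = 0, so take v_2 = [1, 1]^T.
V = [v_1 v_2] = [[2, 1], [1, 1]] has det V = 1, so V^{-1} = adj(V)/det V = [[1, -1], [-1, 2]].
Modal coordinates z(0) = V^{-1} x(0): 1·1 + (-1)·1 = 0; (-1)·1 + 2·1 = 1; so z(0) = [0, 1]^T.
x_2(t) = Σ_i (v_i)_2 · z_i(0) · e^{λ_i t} (row 2 of V times the modal terms).
x_2(2.0) = 1·0·e^{-5·2.0} + 1·1·e^{-4·2.0} = 0·0.000045 + 1·0.000335 = 0.0003.

0.0003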